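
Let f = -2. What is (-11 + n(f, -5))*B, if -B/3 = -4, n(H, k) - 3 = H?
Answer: -120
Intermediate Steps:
n(H, k) = 3 + H
B = 12 (B = -3*(-4) = 12)
(-11 + n(f, -5))*B = (-11 + (3 - 2))*12 = (-11 + 1)*12 = -10*12 = -120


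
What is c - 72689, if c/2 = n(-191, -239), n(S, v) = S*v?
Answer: 18609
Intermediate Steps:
c = 91298 (c = 2*(-191*(-239)) = 2*45649 = 91298)
c - 72689 = 91298 - 72689 = 18609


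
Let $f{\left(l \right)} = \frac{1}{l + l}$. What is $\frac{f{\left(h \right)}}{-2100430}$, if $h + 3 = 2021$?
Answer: $- \frac{1}{8477335480} \approx -1.1796 \cdot 10^{-10}$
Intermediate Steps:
$h = 2018$ ($h = -3 + 2021 = 2018$)
$f{\left(l \right)} = \frac{1}{2 l}$
$\frac{f{\left(h \right)}}{-2100430} = \frac{\frac{1}{2} \cdot \frac{1}{2018}}{-2100430} = \frac{1}{2} \cdot \frac{1}{2018} \left(- \frac{1}{2100430}\right) = \frac{1}{4036} \left(- \frac{1}{2100430}\right) = - \frac{1}{8477335480}$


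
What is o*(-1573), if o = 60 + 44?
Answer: -163592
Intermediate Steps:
o = 104
o*(-1573) = 104*(-1573) = -163592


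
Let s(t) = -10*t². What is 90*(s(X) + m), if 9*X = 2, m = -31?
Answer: -25510/9 ≈ -2834.4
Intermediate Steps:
X = 2/9 (X = (⅑)*2 = 2/9 ≈ 0.22222)
90*(s(X) + m) = 90*(-10*(2/9)² - 31) = 90*(-10*4/81 - 31) = 90*(-40/81 - 31) = 90*(-2551/81) = -25510/9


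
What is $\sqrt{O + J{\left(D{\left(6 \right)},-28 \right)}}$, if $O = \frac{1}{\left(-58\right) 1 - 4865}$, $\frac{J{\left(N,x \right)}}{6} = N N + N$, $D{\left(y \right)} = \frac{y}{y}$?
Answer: $\frac{5 \sqrt{1292561}}{1641} \approx 3.4641$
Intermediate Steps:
$D{\left(y \right)} = 1$
$J{\left(N,x \right)} = 6 N + 6 N^{2}$ ($J{\left(N,x \right)} = 6 \left(N N + N\right) = 6 \left(N^{2} + N\right) = 6 \left(N + N^{2}\right) = 6 N + 6 N^{2}$)
$O = - \frac{1}{4923}$ ($O = \frac{1}{-58 - 4865} = \frac{1}{-4923} = - \frac{1}{4923} \approx -0.00020313$)
$\sqrt{O + J{\left(D{\left(6 \right)},-28 \right)}} = \sqrt{- \frac{1}{4923} + 6 \cdot 1 \left(1 + 1\right)} = \sqrt{- \frac{1}{4923} + 6 \cdot 1 \cdot 2} = \sqrt{- \frac{1}{4923} + 12} = \sqrt{\frac{59075}{4923}} = \frac{5 \sqrt{1292561}}{1641}$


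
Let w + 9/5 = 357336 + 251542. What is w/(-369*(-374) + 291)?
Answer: 3044381/691485 ≈ 4.4027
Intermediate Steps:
w = 3044381/5 (w = -9/5 + (357336 + 251542) = -9/5 + 608878 = 3044381/5 ≈ 6.0888e+5)
w/(-369*(-374) + 291) = 3044381/(5*(-369*(-374) + 291)) = 3044381/(5*(138006 + 291)) = (3044381/5)/138297 = (3044381/5)*(1/138297) = 3044381/691485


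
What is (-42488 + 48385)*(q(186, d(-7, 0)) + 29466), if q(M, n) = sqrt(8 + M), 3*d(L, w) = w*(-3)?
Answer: 173761002 + 5897*sqrt(194) ≈ 1.7384e+8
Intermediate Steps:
d(L, w) = -w (d(L, w) = (w*(-3))/3 = (-3*w)/3 = -w)
(-42488 + 48385)*(q(186, d(-7, 0)) + 29466) = (-42488 + 48385)*(sqrt(8 + 186) + 29466) = 5897*(sqrt(194) + 29466) = 5897*(29466 + sqrt(194)) = 173761002 + 5897*sqrt(194)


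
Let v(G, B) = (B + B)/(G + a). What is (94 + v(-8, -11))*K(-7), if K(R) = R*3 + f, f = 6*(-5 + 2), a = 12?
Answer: -6903/2 ≈ -3451.5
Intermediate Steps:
f = -18 (f = 6*(-3) = -18)
v(G, B) = 2*B/(12 + G) (v(G, B) = (B + B)/(G + 12) = (2*B)/(12 + G) = 2*B/(12 + G))
K(R) = -18 + 3*R (K(R) = R*3 - 18 = 3*R - 18 = -18 + 3*R)
(94 + v(-8, -11))*K(-7) = (94 + 2*(-11)/(12 - 8))*(-18 + 3*(-7)) = (94 + 2*(-11)/4)*(-18 - 21) = (94 + 2*(-11)*(1/4))*(-39) = (94 - 11/2)*(-39) = (177/2)*(-39) = -6903/2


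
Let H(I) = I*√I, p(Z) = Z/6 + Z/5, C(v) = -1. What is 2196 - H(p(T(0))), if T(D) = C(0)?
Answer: 2196 + 11*I*√330/900 ≈ 2196.0 + 0.22203*I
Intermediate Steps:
T(D) = -1
p(Z) = 11*Z/30 (p(Z) = Z*(⅙) + Z*(⅕) = Z/6 + Z/5 = 11*Z/30)
H(I) = I^(3/2)
2196 - H(p(T(0))) = 2196 - ((11/30)*(-1))^(3/2) = 2196 - (-11/30)^(3/2) = 2196 - (-11)*I*√330/900 = 2196 + 11*I*√330/900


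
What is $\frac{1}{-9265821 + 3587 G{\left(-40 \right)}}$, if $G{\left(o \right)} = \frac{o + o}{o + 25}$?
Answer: $- \frac{3}{27740071} \approx -1.0815 \cdot 10^{-7}$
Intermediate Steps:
$G{\left(o \right)} = \frac{2 o}{25 + o}$
$\frac{1}{-9265821 + 3587 G{\left(-40 \right)}} = \frac{1}{-9265821 + 3587 \cdot 2 \left(-40\right) \frac{1}{25 - 40}} = \frac{1}{-9265821 + 3587 \cdot 2 \left(-40\right) \frac{1}{-15}} = \frac{1}{-9265821 + 3587 \cdot 2 \left(-40\right) \left(- \frac{1}{15}\right)} = \frac{1}{-9265821 + 3587 \cdot \frac{16}{3}} = \frac{1}{-9265821 + \frac{57392}{3}} = \frac{1}{- \frac{27740071}{3}} = - \frac{3}{27740071}$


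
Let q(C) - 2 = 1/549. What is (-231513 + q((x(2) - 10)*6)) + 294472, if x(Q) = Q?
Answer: 34565590/549 ≈ 62961.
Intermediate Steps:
q(C) = 1099/549 (q(C) = 2 + 1/549 = 1099/549)
(-231513 + q((x(2) - 10)*6)) + 294472 = (-231513 + 1099/549) + 294472 = -127099538/549 + 294472 = 34565590/549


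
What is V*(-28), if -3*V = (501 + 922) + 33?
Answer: 40768/3 ≈ 13589.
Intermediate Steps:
V = -1456/3 (V = -((501 + 922) + 33)/3 = -(1423 + 33)/3 = -⅓*1456 = -1456/3 ≈ -485.33)
V*(-28) = -1456/3*(-28) = 40768/3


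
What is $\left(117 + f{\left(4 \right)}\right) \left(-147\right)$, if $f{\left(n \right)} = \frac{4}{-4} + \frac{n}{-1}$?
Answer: $-16464$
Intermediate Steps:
$f{\left(n \right)} = -1 - n$ ($f{\left(n \right)} = 4 \left(- \frac{1}{4}\right) + n \left(-1\right) = -1 - n$)
$\left(117 + f{\left(4 \right)}\right) \left(-147\right) = \left(117 - 5\right) \left(-147\right) = 112 \left(-147\right) = -16464$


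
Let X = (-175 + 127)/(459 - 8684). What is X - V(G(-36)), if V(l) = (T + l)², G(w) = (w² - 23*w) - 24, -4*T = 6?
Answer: -144881803833/32900 ≈ -4.4037e+6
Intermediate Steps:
T = -3/2 (T = -¼*6 = -3/2 ≈ -1.5000)
G(w) = -24 + w² - 23*w
V(l) = (-3/2 + l)²
X = 48/8225 (X = -48/(-8225) = -48*(-1/8225) = 48/8225 ≈ 0.0058359)
X - V(G(-36)) = 48/8225 - (-3 + 2*(-24 + (-36)² - 23*(-36)))²/4 = 48/8225 - (-3 + 2*(-24 + 1296 + 828))²/4 = 48/8225 - (-3 + 2*2100)²/4 = 48/8225 - (-3 + 4200)²/4 = 48/8225 - 4197²/4 = 48/8225 - 17614809/4 = -144881803833/32900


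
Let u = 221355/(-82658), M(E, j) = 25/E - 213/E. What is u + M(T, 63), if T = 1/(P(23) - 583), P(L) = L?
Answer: 8702012885/82658 ≈ 1.0528e+5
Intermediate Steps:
T = -1/560 (T = 1/(23 - 583) = 1/(-560) = -1/560 ≈ -0.0017857)
M(E, j) = -188/E
u = -221355/82658 (u = 221355*(-1/82658) = -221355/82658 ≈ -2.6780)
u + M(T, 63) = -221355/82658 - 188/(-1/560) = -221355/82658 - 188*(-560) = -221355/82658 + 105280 = 8702012885/82658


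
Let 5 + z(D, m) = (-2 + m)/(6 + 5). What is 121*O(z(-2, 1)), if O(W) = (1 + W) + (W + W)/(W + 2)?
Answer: -1639/17 ≈ -96.412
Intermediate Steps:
z(D, m) = -57/11 + m/11 (z(D, m) = -5 + (-2 + m)/(6 + 5) = -5 + (-2 + m)/11 = -5 + (-2 + m)*(1/11) = -5 + (-2/11 + m/11) = -57/11 + m/11)
O(W) = 1 + W + 2*W/(2 + W) (O(W) = (1 + W) + (2*W)/(2 + W) = (1 + W) + 2*W/(2 + W) = 1 + W + 2*W/(2 + W))
121*O(z(-2, 1)) = 121*((2 + (-57/11 + (1/11)*1)² + 5*(-57/11 + (1/11)*1))/(2 + (-57/11 + (1/11)*1))) = 121*((2 + (-57/11 + 1/11)² + 5*(-57/11 + 1/11))/(2 + (-57/11 + 1/11))) = 121*((2 + (-56/11)² + 5*(-56/11))/(2 - 56/11)) = 121*((2 + 3136/121 - 280/11)/(-34/11)) = 121*(-11/34*298/121) = 121*(-149/187) = -1639/17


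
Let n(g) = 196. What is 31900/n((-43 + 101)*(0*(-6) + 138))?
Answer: 7975/49 ≈ 162.76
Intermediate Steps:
31900/n((-43 + 101)*(0*(-6) + 138)) = 31900/196 = 31900*(1/196) = 7975/49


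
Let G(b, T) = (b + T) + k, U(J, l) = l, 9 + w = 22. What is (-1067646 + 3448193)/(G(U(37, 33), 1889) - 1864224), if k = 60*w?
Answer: -183119/143194 ≈ -1.2788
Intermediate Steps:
w = 13 (w = -9 + 22 = 13)
k = 780 (k = 60*13 = 780)
G(b, T) = 780 + T + b (G(b, T) = (b + T) + 780 = (T + b) + 780 = 780 + T + b)
(-1067646 + 3448193)/(G(U(37, 33), 1889) - 1864224) = (-1067646 + 3448193)/((780 + 1889 + 33) - 1864224) = 2380547/(2702 - 1864224) = 2380547/(-1861522) = 2380547*(-1/1861522) = -183119/143194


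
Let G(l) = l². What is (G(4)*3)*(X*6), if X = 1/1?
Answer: 288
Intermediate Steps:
X = 1
(G(4)*3)*(X*6) = (4²*3)*(1*6) = (16*3)*6 = 48*6 = 288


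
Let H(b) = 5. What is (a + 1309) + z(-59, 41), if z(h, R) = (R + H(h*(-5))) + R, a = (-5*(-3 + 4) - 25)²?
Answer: 2296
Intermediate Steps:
a = 900 (a = (-5*1 - 25)² = (-5 - 25)² = (-30)² = 900)
z(h, R) = 5 + 2*R (z(h, R) = (R + 5) + R = (5 + R) + R = 5 + 2*R)
(a + 1309) + z(-59, 41) = (900 + 1309) + (5 + 2*41) = 2209 + (5 + 82) = 2209 + 87 = 2296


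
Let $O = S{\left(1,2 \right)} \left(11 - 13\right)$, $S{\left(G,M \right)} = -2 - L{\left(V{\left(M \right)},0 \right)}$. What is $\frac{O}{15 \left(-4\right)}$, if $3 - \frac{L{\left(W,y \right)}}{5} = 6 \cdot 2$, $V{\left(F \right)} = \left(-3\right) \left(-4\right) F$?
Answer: $\frac{43}{30} \approx 1.4333$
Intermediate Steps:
$V{\left(F \right)} = 12 F$
$L{\left(W,y \right)} = -45$ ($L{\left(W,y \right)} = 15 - 5 \cdot 6 \cdot 2 = 15 - 60 = -45$)
$S{\left(G,M \right)} = 43$ ($S{\left(G,M \right)} = -2 - -45 = -2 + 45 = 43$)
$O = -86$ ($O = 43 \left(11 - 13\right) = 43 \left(-2\right) = -86$)
$\frac{O}{15 \left(-4\right)} = - \frac{86}{15 \left(-4\right)} = - \frac{86}{-60} = \left(-86\right) \left(- \frac{1}{60}\right) = \frac{43}{30}$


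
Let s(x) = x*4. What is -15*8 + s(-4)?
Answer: -136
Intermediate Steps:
s(x) = 4*x
-15*8 + s(-4) = -15*8 + 4*(-4) = -120 - 16 = -136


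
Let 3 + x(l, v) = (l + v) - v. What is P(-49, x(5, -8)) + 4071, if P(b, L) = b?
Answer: 4022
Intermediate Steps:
x(l, v) = -3 + l (x(l, v) = -3 + ((l + v) - v) = -3 + l)
P(-49, x(5, -8)) + 4071 = -49 + 4071 = 4022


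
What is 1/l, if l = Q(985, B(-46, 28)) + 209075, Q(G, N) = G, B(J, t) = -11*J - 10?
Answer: 1/210060 ≈ 4.7605e-6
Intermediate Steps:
B(J, t) = -10 - 11*J
l = 210060 (l = 985 + 209075 = 210060)
1/l = 1/210060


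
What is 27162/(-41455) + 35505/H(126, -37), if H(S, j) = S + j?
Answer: 1469442357/3689495 ≈ 398.28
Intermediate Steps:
27162/(-41455) + 35505/H(126, -37) = 27162/(-41455) + 35505/(126 - 37) = 27162*(-1/41455) + 35505/89 = -27162/41455 + 35505*(1/89) = -27162/41455 + 35505/89 = 1469442357/3689495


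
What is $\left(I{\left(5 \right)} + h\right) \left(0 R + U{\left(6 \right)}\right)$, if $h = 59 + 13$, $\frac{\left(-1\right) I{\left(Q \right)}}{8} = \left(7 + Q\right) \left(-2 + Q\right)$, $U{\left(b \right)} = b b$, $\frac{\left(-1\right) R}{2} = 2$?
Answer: $-7776$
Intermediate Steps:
$R = -4$ ($R = \left(-2\right) 2 = -4$)
$U{\left(b \right)} = b^{2}$
$I{\left(Q \right)} = - 8 \left(-2 + Q\right) \left(7 + Q\right)$ ($I{\left(Q \right)} = - 8 \left(7 + Q\right) \left(-2 + Q\right) = - 8 \left(-2 + Q\right) \left(7 + Q\right)$)
$h = 72$
$\left(I{\left(5 \right)} + h\right) \left(0 R + U{\left(6 \right)}\right) = \left(\left(112 - 200 - 8 \cdot 5^{2}\right) + 72\right) \left(0 \left(-4\right) + 6^{2}\right) = \left(\left(112 - 200 - 200\right) + 72\right) \left(0 + 36\right) = \left(\left(112 - 200 - 200\right) + 72\right) 36 = \left(-288 + 72\right) 36 = \left(-216\right) 36 = -7776$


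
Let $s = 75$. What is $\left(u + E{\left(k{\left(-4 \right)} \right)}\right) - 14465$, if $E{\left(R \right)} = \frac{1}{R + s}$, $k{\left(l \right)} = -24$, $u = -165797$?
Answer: $- \frac{9193361}{51} \approx -1.8026 \cdot 10^{5}$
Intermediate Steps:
$E{\left(R \right)} = \frac{1}{75 + R}$ ($E{\left(R \right)} = \frac{1}{R + 75} = \frac{1}{75 + R}$)
$\left(u + E{\left(k{\left(-4 \right)} \right)}\right) - 14465 = \left(-165797 + \frac{1}{75 - 24}\right) - 14465 = \left(-165797 + \frac{1}{51}\right) - 14465 = - \frac{8455646}{51} - 14465 = - \frac{9193361}{51}$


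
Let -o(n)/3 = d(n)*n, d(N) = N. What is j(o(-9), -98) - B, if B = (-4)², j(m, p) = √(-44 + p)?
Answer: -16 + I*√142 ≈ -16.0 + 11.916*I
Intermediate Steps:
o(n) = -3*n² (o(n) = -3*n*n = -3*n²)
B = 16
j(o(-9), -98) - B = √(-44 - 98) - 1*16 = √(-142) - 16 = I*√142 - 16 = -16 + I*√142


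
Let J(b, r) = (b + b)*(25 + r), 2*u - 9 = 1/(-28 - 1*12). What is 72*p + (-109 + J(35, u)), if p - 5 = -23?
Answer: 5273/8 ≈ 659.13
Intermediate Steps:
p = -18 (p = 5 - 23 = -18)
u = 359/80 (u = 9/2 + 1/(2*(-28 - 1*12)) = 9/2 + 1/(2*(-28 - 12)) = 9/2 + (1/2)/(-40) = 9/2 + (1/2)*(-1/40) = 9/2 - 1/80 = 359/80 ≈ 4.4875)
J(b, r) = 2*b*(25 + r) (J(b, r) = (2*b)*(25 + r) = 2*b*(25 + r))
72*p + (-109 + J(35, u)) = 72*(-18) + (-109 + 2*35*(25 + 359/80)) = -1296 + (-109 + 2*35*(2359/80)) = -1296 + (-109 + 16513/8) = -1296 + 15641/8 = 5273/8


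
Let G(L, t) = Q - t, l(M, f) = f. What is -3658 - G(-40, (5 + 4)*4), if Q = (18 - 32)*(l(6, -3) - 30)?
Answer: -4084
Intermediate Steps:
Q = 462 (Q = (18 - 32)*(-3 - 30) = -14*(-33) = 462)
G(L, t) = 462 - t
-3658 - G(-40, (5 + 4)*4) = -3658 - (462 - (5 + 4)*4) = -3658 - (462 - 9*4) = -3658 - (462 - 1*36) = -3658 - (462 - 36) = -3658 - 1*426 = -3658 - 426 = -4084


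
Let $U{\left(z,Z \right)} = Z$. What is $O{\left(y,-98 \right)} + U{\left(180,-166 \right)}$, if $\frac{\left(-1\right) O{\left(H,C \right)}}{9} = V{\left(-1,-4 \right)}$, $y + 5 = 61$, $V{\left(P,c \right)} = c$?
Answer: $-130$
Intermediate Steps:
$y = 56$ ($y = -5 + 61 = 56$)
$O{\left(H,C \right)} = 36$ ($O{\left(H,C \right)} = \left(-9\right) \left(-4\right) = 36$)
$O{\left(y,-98 \right)} + U{\left(180,-166 \right)} = 36 - 166 = -130$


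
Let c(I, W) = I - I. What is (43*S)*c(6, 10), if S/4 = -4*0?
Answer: 0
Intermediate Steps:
S = 0 (S = 4*(-4*0) = 4*0 = 0)
c(I, W) = 0
(43*S)*c(6, 10) = (43*0)*0 = 0*0 = 0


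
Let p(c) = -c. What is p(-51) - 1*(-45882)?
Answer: 45933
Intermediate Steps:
p(-51) - 1*(-45882) = -1*(-51) - 1*(-45882) = 51 + 45882 = 45933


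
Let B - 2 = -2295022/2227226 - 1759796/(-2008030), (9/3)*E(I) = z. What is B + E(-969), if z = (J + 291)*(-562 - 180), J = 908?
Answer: -994706322484409713/3354252468585 ≈ -2.9655e+5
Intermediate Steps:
z = -889658 (z = (908 + 291)*(-562 - 180) = 1199*(-742) = -889658)
E(I) = -889658/3 (E(I) = (1/3)*(-889658) = -889658/3)
B = 2063915907199/1118084156195 (B = 2 + (-2295022/2227226 - 1759796/(-2008030)) = 2 + (-2295022*1/2227226 - 1759796*(-1/2008030)) = 2 + (-1147511/1113613 + 879898/1004015) = 2 - 172252405191/1118084156195 = 2063915907199/1118084156195 ≈ 1.8459)
B + E(-969) = 2063915907199/1118084156195 - 889658/3 = -994706322484409713/3354252468585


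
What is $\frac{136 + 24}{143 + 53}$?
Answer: $\frac{40}{49} \approx 0.81633$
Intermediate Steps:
$\frac{136 + 24}{143 + 53} = \frac{1}{196} \cdot 160 = \frac{40}{49}$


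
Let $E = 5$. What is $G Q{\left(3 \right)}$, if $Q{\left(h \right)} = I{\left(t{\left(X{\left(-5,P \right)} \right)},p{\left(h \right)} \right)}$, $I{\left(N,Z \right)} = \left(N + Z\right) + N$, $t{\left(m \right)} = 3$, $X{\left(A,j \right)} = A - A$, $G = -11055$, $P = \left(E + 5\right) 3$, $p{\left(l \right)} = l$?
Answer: $-99495$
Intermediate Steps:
$P = 30$ ($P = \left(5 + 5\right) 3 = 10 \cdot 3 = 30$)
$X{\left(A,j \right)} = 0$
$I{\left(N,Z \right)} = Z + 2 N$
$Q{\left(h \right)} = 6 + h$ ($Q{\left(h \right)} = h + 2 \cdot 3 = h + 6 = 6 + h$)
$G Q{\left(3 \right)} = - 11055 \left(6 + 3\right) = \left(-11055\right) 9 = -99495$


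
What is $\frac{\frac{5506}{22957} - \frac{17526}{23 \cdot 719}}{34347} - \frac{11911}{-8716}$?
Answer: $\frac{6752638063087991}{4941400516293516} \approx 1.3665$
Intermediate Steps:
$\frac{\frac{5506}{22957} - \frac{17526}{23 \cdot 719}}{34347} - \frac{11911}{-8716} = \left(5506 \cdot \frac{1}{22957} - \frac{17526}{16537}\right) \frac{1}{34347} - - \frac{11911}{8716} = \left(\frac{5506}{22957} - \frac{762}{719}\right) \frac{1}{34347} + \frac{11911}{8716} = \left(- \frac{13534420}{16506083}\right) \frac{1}{34347} + \frac{11911}{8716} = - \frac{13534420}{566934432801} + \frac{11911}{8716} = \frac{6752638063087991}{4941400516293516}$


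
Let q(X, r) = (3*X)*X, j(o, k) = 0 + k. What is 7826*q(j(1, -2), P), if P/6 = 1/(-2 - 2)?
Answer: 93912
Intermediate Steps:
P = -3/2 (P = 6/(-2 - 2) = 6/(-4) = 6*(-¼) = -3/2 ≈ -1.5000)
j(o, k) = k
q(X, r) = 3*X²
7826*q(j(1, -2), P) = 7826*(3*(-2)²) = 7826*(3*4) = 7826*12 = 93912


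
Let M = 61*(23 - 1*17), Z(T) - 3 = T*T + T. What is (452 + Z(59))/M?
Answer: 3995/366 ≈ 10.915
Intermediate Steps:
Z(T) = 3 + T + T² (Z(T) = 3 + (T*T + T) = 3 + (T² + T) = 3 + (T + T²) = 3 + T + T²)
M = 366 (M = 61*(23 - 17) = 61*6 = 366)
(452 + Z(59))/M = (452 + (3 + 59 + 59²))/366 = (452 + (3 + 59 + 3481))*(1/366) = (452 + 3543)*(1/366) = 3995*(1/366) = 3995/366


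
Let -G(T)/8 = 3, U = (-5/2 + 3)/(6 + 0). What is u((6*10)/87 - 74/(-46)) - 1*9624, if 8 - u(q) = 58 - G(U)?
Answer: -9698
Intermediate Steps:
U = 1/12 (U = (-5*½ + 3)/6 = (-5/2 + 3)*(⅙) = (½)*(⅙) = 1/12 ≈ 0.083333)
G(T) = -24 (G(T) = -8*3 = -24)
u(q) = -74 (u(q) = 8 - (58 - 1*(-24)) = 8 - (58 + 24) = 8 - 1*82 = 8 - 82 = -74)
u((6*10)/87 - 74/(-46)) - 1*9624 = -74 - 1*9624 = -74 - 9624 = -9698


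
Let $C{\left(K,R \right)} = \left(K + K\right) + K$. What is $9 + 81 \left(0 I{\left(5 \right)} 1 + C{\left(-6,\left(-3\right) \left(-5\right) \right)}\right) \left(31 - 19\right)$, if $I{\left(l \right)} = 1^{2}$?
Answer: $-17487$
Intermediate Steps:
$I{\left(l \right)} = 1$
$C{\left(K,R \right)} = 3 K$ ($C{\left(K,R \right)} = 2 K + K = 3 K$)
$9 + 81 \left(0 I{\left(5 \right)} 1 + C{\left(-6,\left(-3\right) \left(-5\right) \right)}\right) \left(31 - 19\right) = 9 + 81 \left(0 \cdot 1 \cdot 1 + 3 \left(-6\right)\right) \left(31 - 19\right) = 9 + 81 \left(0 \cdot 1 - 18\right) 12 = 9 + 81 \left(0 - 18\right) 12 = 9 + 81 \left(\left(-18\right) 12\right) = 9 + 81 \left(-216\right) = 9 - 17496 = -17487$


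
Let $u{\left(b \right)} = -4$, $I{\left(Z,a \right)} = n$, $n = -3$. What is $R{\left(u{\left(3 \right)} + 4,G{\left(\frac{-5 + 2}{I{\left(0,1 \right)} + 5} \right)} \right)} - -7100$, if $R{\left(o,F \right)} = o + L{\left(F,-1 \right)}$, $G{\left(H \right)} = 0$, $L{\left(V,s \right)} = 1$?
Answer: $7101$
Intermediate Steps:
$I{\left(Z,a \right)} = -3$
$R{\left(o,F \right)} = 1 + o$ ($R{\left(o,F \right)} = o + 1 = 1 + o$)
$R{\left(u{\left(3 \right)} + 4,G{\left(\frac{-5 + 2}{I{\left(0,1 \right)} + 5} \right)} \right)} - -7100 = \left(1 + \left(-4 + 4\right)\right) - -7100 = \left(1 + 0\right) + 7100 = 1 + 7100 = 7101$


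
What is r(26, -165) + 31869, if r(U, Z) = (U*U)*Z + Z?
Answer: -79836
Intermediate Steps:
r(U, Z) = Z + Z*U² (r(U, Z) = U²*Z + Z = Z*U² + Z = Z + Z*U²)
r(26, -165) + 31869 = -165*(1 + 26²) + 31869 = -165*(1 + 676) + 31869 = -165*677 + 31869 = -111705 + 31869 = -79836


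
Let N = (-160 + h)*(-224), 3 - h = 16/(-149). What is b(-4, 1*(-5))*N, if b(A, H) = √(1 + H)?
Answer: 10472896*I/149 ≈ 70288.0*I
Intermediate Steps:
h = 463/149 (h = 3 - 16/(-149) = 3 - 16*(-1)/149 = 3 - 1*(-16/149) = 3 + 16/149 = 463/149 ≈ 3.1074)
N = 5236448/149 (N = (-160 + 463/149)*(-224) = -23377/149*(-224) = 5236448/149 ≈ 35144.)
b(-4, 1*(-5))*N = √(1 + 1*(-5))*(5236448/149) = √(1 - 5)*(5236448/149) = √(-4)*(5236448/149) = (2*I)*(5236448/149) = 10472896*I/149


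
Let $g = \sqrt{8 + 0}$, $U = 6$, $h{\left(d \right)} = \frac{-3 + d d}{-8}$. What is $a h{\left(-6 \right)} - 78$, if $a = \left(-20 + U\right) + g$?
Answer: $- \frac{81}{4} - \frac{33 \sqrt{2}}{4} \approx -31.917$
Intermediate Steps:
$h{\left(d \right)} = \frac{3}{8} - \frac{d^{2}}{8}$ ($h{\left(d \right)} = \left(-3 + d^{2}\right) \left(- \frac{1}{8}\right) = \frac{3}{8} - \frac{d^{2}}{8}$)
$g = 2 \sqrt{2}$ ($g = \sqrt{8} = 2 \sqrt{2} \approx 2.8284$)
$a = -14 + 2 \sqrt{2}$ ($a = \left(-20 + 6\right) + 2 \sqrt{2} = -14 + 2 \sqrt{2} \approx -11.172$)
$a h{\left(-6 \right)} - 78 = \left(-14 + 2 \sqrt{2}\right) \left(\frac{3}{8} - \frac{\left(-6\right)^{2}}{8}\right) - 78 = \left(-14 + 2 \sqrt{2}\right) \left(\frac{3}{8} - \frac{9}{2}\right) - 78 = \left(-14 + 2 \sqrt{2}\right) \left(- \frac{33}{8}\right) - 78 = \left(\frac{231}{4} - \frac{33 \sqrt{2}}{4}\right) - 78 = - \frac{81}{4} - \frac{33 \sqrt{2}}{4}$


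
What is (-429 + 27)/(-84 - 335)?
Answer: 402/419 ≈ 0.95943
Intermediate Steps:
(-429 + 27)/(-84 - 335) = -402/(-419) = -402*(-1/419) = 402/419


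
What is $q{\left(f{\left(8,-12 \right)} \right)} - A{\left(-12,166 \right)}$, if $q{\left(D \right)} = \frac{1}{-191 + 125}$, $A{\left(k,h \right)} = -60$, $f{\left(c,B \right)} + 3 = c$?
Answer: $\frac{3959}{66} \approx 59.985$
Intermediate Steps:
$f{\left(c,B \right)} = -3 + c$
$q{\left(D \right)} = - \frac{1}{66}$ ($q{\left(D \right)} = \frac{1}{-66} = - \frac{1}{66}$)
$q{\left(f{\left(8,-12 \right)} \right)} - A{\left(-12,166 \right)} = - \frac{1}{66} - -60 = - \frac{1}{66} + 60 = \frac{3959}{66}$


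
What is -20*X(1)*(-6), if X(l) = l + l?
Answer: 240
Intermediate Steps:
X(l) = 2*l
-20*X(1)*(-6) = -40*(-6) = 240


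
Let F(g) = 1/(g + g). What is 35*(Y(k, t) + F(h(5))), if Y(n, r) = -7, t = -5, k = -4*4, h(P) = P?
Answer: -483/2 ≈ -241.50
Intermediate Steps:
k = -16
F(g) = 1/(2*g)
35*(Y(k, t) + F(h(5))) = 35*(-7 + (½)/5) = 35*(-7 + (½)*(⅕)) = 35*(-7 + ⅒) = 35*(-69/10) = -483/2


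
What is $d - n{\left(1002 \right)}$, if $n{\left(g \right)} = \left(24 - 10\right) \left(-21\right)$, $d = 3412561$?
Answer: $3412855$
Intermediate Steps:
$n{\left(g \right)} = -294$ ($n{\left(g \right)} = 14 \left(-21\right) = -294$)
$d - n{\left(1002 \right)} = 3412561 - -294 = 3412561 + 294 = 3412855$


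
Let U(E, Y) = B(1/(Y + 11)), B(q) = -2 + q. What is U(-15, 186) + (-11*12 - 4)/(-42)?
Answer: 5143/4137 ≈ 1.2432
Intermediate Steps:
U(E, Y) = -2 + 1/(11 + Y) (U(E, Y) = -2 + 1/(Y + 11) = -2 + 1/(11 + Y))
U(-15, 186) + (-11*12 - 4)/(-42) = (-21 - 2*186)/(11 + 186) + (-11*12 - 4)/(-42) = (-21 - 372)/197 + (-132 - 4)*(-1/42) = (1/197)*(-393) - 136*(-1/42) = -393/197 + 68/21 = 5143/4137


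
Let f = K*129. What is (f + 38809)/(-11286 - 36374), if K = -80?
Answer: -28489/47660 ≈ -0.59775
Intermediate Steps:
f = -10320 (f = -80*129 = -10320)
(f + 38809)/(-11286 - 36374) = (-10320 + 38809)/(-11286 - 36374) = 28489/(-47660) = 28489*(-1/47660) = -28489/47660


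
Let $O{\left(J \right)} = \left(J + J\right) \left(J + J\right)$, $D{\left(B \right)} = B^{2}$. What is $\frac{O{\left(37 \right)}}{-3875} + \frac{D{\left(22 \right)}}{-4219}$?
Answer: $- \frac{24978744}{16348625} \approx -1.5279$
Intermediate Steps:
$O{\left(J \right)} = 4 J^{2}$ ($O{\left(J \right)} = 2 J 2 J = 4 J^{2}$)
$\frac{O{\left(37 \right)}}{-3875} + \frac{D{\left(22 \right)}}{-4219} = \frac{4 \cdot 37^{2}}{-3875} + \frac{22^{2}}{-4219} = 4 \cdot 1369 \left(- \frac{1}{3875}\right) + 484 \left(- \frac{1}{4219}\right) = 5476 \left(- \frac{1}{3875}\right) - \frac{484}{4219} = - \frac{5476}{3875} - \frac{484}{4219} = - \frac{24978744}{16348625}$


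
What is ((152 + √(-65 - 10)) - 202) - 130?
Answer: -180 + 5*I*√3 ≈ -180.0 + 8.6602*I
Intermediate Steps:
((152 + √(-65 - 10)) - 202) - 130 = ((152 + √(-75)) - 202) - 130 = ((152 + 5*I*√3) - 202) - 130 = (-50 + 5*I*√3) - 130 = -180 + 5*I*√3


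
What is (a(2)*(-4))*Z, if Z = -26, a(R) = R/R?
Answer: 104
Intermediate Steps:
a(R) = 1
(a(2)*(-4))*Z = (1*(-4))*(-26) = -4*(-26) = 104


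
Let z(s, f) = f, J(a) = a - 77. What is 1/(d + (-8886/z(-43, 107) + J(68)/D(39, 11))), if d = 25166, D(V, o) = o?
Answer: 1177/29521673 ≈ 3.9869e-5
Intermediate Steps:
J(a) = -77 + a
1/(d + (-8886/z(-43, 107) + J(68)/D(39, 11))) = 1/(25166 + (-8886/107 + (-77 + 68)/11)) = 1/(25166 + (-8886*1/107 - 9*1/11)) = 1/(25166 + (-8886/107 - 9/11)) = 1/(25166 - 98709/1177) = 1/(29521673/1177) = 1177/29521673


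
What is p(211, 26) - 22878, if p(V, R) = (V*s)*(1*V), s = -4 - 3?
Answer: -334525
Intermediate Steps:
s = -7
p(V, R) = -7*V² (p(V, R) = (V*(-7))*(1*V) = (-7*V)*V = -7*V²)
p(211, 26) - 22878 = -7*211² - 22878 = -7*44521 - 22878 = -311647 - 22878 = -334525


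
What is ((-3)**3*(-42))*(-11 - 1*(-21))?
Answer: 11340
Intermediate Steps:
((-3)**3*(-42))*(-11 - 1*(-21)) = (-27*(-42))*(-11 + 21) = 1134*10 = 11340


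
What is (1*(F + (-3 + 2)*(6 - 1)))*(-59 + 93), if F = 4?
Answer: -34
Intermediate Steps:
(1*(F + (-3 + 2)*(6 - 1)))*(-59 + 93) = (1*(4 + (-3 + 2)*(6 - 1)))*(-59 + 93) = (1*(4 - 1*5))*34 = (1*(4 - 5))*34 = (1*(-1))*34 = -1*34 = -34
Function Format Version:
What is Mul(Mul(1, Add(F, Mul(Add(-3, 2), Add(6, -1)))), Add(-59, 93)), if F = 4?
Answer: -34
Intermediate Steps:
Mul(Mul(1, Add(F, Mul(Add(-3, 2), Add(6, -1)))), Add(-59, 93)) = Mul(Mul(1, Add(4, Mul(Add(-3, 2), Add(6, -1)))), Add(-59, 93)) = Mul(Mul(1, Add(4, Mul(-1, 5))), 34) = Mul(Mul(1, Add(4, -5)), 34) = Mul(Mul(1, -1), 34) = Mul(-1, 34) = -34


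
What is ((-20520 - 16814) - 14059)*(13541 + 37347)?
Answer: -2615286984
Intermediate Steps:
((-20520 - 16814) - 14059)*(13541 + 37347) = (-37334 - 14059)*50888 = -51393*50888 = -2615286984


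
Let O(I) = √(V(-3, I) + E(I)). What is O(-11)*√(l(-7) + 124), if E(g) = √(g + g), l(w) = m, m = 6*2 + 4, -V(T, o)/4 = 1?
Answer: 2*√(-140 + 35*I*√22) ≈ 12.309 + 26.674*I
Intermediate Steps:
V(T, o) = -4 (V(T, o) = -4*1 = -4)
m = 16 (m = 12 + 4 = 16)
l(w) = 16
E(g) = √2*√g (E(g) = √(2*g) = √2*√g)
O(I) = √(-4 + √2*√I)
O(-11)*√(l(-7) + 124) = √(-4 + √2*√(-11))*√(16 + 124) = √(-4 + √2*(I*√11))*√140 = √(-4 + I*√22)*(2*√35) = 2*√35*√(-4 + I*√22)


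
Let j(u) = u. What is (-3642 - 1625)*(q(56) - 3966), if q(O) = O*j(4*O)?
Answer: -45180326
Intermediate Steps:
q(O) = 4*O² (q(O) = O*(4*O) = 4*O²)
(-3642 - 1625)*(q(56) - 3966) = (-3642 - 1625)*(4*56² - 3966) = -5267*(4*3136 - 3966) = -5267*(12544 - 3966) = -5267*8578 = -45180326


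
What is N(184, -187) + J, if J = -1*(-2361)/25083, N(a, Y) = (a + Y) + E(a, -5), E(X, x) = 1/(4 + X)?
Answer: -4559287/1571868 ≈ -2.9006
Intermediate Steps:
N(a, Y) = Y + a + 1/(4 + a) (N(a, Y) = (a + Y) + 1/(4 + a) = (Y + a) + 1/(4 + a) = Y + a + 1/(4 + a))
J = 787/8361 (J = 2361*(1/25083) = 787/8361 ≈ 0.094128)
N(184, -187) + J = (1 + (4 + 184)*(-187 + 184))/(4 + 184) + 787/8361 = (1 + 188*(-3))/188 + 787/8361 = (1 - 564)/188 + 787/8361 = (1/188)*(-563) + 787/8361 = -563/188 + 787/8361 = -4559287/1571868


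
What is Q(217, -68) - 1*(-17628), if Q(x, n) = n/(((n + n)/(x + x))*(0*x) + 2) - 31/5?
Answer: 87939/5 ≈ 17588.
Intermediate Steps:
Q(x, n) = -31/5 + n/2 (Q(x, n) = n/(((2*n)/((2*x)))*0 + 2) - 31*⅕ = n/(((2*n)*(1/(2*x)))*0 + 2) - 31/5 = n/((n/x)*0 + 2) - 31/5 = n/(0 + 2) - 31/5 = n/2 - 31/5 = -31/5 + n/2)
Q(217, -68) - 1*(-17628) = (-31/5 + (½)*(-68)) - 1*(-17628) = (-31/5 - 34) + 17628 = -201/5 + 17628 = 87939/5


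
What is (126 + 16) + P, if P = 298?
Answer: 440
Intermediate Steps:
(126 + 16) + P = (126 + 16) + 298 = 142 + 298 = 440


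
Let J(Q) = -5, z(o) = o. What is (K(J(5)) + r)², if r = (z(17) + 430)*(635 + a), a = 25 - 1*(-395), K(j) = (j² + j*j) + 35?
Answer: 222472588900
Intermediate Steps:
K(j) = 35 + 2*j² (K(j) = (j² + j²) + 35 = 2*j² + 35 = 35 + 2*j²)
a = 420 (a = 25 + 395 = 420)
r = 471585 (r = (17 + 430)*(635 + 420) = 447*1055 = 471585)
(K(J(5)) + r)² = ((35 + 2*(-5)²) + 471585)² = ((35 + 2*25) + 471585)² = ((35 + 50) + 471585)² = (85 + 471585)² = 471670² = 222472588900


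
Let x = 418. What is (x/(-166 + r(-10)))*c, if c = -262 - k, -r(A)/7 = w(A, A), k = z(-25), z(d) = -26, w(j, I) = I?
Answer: 12331/12 ≈ 1027.6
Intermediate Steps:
k = -26
r(A) = -7*A
c = -236 (c = -262 - 1*(-26) = -262 + 26 = -236)
(x/(-166 + r(-10)))*c = (418/(-166 - 7*(-10)))*(-236) = (418/(-166 + 70))*(-236) = (418/(-96))*(-236) = (418*(-1/96))*(-236) = -209/48*(-236) = 12331/12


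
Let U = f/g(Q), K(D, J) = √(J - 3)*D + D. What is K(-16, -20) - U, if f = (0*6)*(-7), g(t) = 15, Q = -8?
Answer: -16 - 16*I*√23 ≈ -16.0 - 76.733*I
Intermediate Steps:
f = 0 (f = 0*(-7) = 0)
K(D, J) = D + D*√(-3 + J) (K(D, J) = √(-3 + J)*D + D = D*√(-3 + J) + D = D + D*√(-3 + J))
U = 0 (U = 0/15 = 0*(1/15) = 0)
K(-16, -20) - U = -16*(1 + √(-3 - 20)) - 1*0 = -16*(1 + √(-23)) + 0 = -16*(1 + I*√23) + 0 = (-16 - 16*I*√23) + 0 = -16 - 16*I*√23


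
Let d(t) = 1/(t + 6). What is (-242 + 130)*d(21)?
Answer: -112/27 ≈ -4.1481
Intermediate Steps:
d(t) = 1/(6 + t)
(-242 + 130)*d(21) = (-242 + 130)/(6 + 21) = -112/27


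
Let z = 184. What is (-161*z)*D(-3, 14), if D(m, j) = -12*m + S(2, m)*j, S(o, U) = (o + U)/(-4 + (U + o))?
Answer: -5747056/5 ≈ -1.1494e+6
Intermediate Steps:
S(o, U) = (U + o)/(-4 + U + o)
D(m, j) = -12*m + j*(2 + m)/(-2 + m) (D(m, j) = -12*m + ((m + 2)/(-4 + m + 2))*j = -12*m + ((2 + m)/(-2 + m))*j = -12*m + j*(2 + m)/(-2 + m))
(-161*z)*D(-3, 14) = (-161*184)*((14*(2 - 3) - 12*(-3)*(-2 - 3))/(-2 - 3)) = -29624*(14*(-1) - 12*(-3)*(-5))/(-5) = -(-29624)*(-14 - 180)/5 = -(-29624)*(-194)/5 = -29624*194/5 = -5747056/5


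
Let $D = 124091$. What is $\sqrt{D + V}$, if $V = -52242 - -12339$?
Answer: $2 \sqrt{21047} \approx 290.15$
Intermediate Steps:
$V = -39903$ ($V = -52242 + 12339 = -39903$)
$\sqrt{D + V} = \sqrt{124091 - 39903} = \sqrt{84188} = 2 \sqrt{21047}$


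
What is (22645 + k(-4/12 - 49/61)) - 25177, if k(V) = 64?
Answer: -2468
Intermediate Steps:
(22645 + k(-4/12 - 49/61)) - 25177 = (22645 + 64) - 25177 = 22709 - 25177 = -2468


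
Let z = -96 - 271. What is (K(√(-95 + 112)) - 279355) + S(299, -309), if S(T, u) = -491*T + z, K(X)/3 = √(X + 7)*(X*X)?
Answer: -426531 + 51*√(7 + √17) ≈ -4.2636e+5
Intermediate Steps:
z = -367
K(X) = 3*X²*√(7 + X) (K(X) = 3*(√(X + 7)*(X*X)) = 3*(√(7 + X)*X²) = 3*(X²*√(7 + X)) = 3*X²*√(7 + X))
S(T, u) = -367 - 491*T (S(T, u) = -491*T - 367 = -367 - 491*T)
(K(√(-95 + 112)) - 279355) + S(299, -309) = (3*(√(-95 + 112))²*√(7 + √(-95 + 112)) - 279355) + (-367 - 491*299) = (3*(√17)²*√(7 + √17) - 279355) + (-367 - 146809) = (3*17*√(7 + √17) - 279355) - 147176 = (51*√(7 + √17) - 279355) - 147176 = (-279355 + 51*√(7 + √17)) - 147176 = -426531 + 51*√(7 + √17)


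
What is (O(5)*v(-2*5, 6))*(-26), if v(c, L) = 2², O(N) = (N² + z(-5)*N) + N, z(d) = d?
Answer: -520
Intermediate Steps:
O(N) = N² - 4*N (O(N) = (N² - 5*N) + N = N² - 4*N)
v(c, L) = 4
(O(5)*v(-2*5, 6))*(-26) = ((5*(-4 + 5))*4)*(-26) = ((5*1)*4)*(-26) = (5*4)*(-26) = 20*(-26) = -520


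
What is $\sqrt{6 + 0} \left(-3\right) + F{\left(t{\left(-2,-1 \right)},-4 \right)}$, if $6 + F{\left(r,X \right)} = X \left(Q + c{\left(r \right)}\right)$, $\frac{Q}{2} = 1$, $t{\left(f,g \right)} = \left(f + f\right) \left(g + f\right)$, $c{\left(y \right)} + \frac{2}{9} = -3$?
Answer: $- \frac{10}{9} - 3 \sqrt{6} \approx -8.4596$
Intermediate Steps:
$c{\left(y \right)} = - \frac{29}{9}$ ($c{\left(y \right)} = - \frac{2}{9} - 3 = - \frac{29}{9}$)
$t{\left(f,g \right)} = 2 f \left(f + g\right)$
$Q = 2$ ($Q = 2 \cdot 1 = 2$)
$F{\left(r,X \right)} = -6 - \frac{11 X}{9}$ ($F{\left(r,X \right)} = -6 + X \left(2 - \frac{29}{9}\right) = -6 + X \left(- \frac{11}{9}\right) = -6 - \frac{11 X}{9}$)
$\sqrt{6 + 0} \left(-3\right) + F{\left(t{\left(-2,-1 \right)},-4 \right)} = \sqrt{6 + 0} \left(-3\right) - \frac{10}{9} = \sqrt{6} \left(-3\right) + \left(-6 + \frac{44}{9}\right) = - 3 \sqrt{6} - \frac{10}{9} = - \frac{10}{9} - 3 \sqrt{6}$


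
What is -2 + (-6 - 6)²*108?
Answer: 15550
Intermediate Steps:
-2 + (-6 - 6)²*108 = -2 + (-12)²*108 = -2 + 144*108 = -2 + 15552 = 15550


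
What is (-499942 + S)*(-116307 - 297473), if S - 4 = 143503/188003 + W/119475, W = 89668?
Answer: 54664731792560513828/264254805 ≈ 2.0686e+11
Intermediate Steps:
S = 123849507629/22461658425 (S = 4 + (143503/188003 + 89668/119475) = 4 + 34002873929/22461658425 = 123849507629/22461658425 ≈ 5.5138)
(-499942 + S)*(-116307 - 297473) = (-499942 + 123849507629/22461658425)*(-116307 - 297473) = -11229402586803721/22461658425*(-413780) = 54664731792560513828/264254805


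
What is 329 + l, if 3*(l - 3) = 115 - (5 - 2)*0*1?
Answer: 1111/3 ≈ 370.33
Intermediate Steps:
l = 124/3 (l = 3 + (115 - (5 - 2)*0*1)/3 = 3 + (115 - 3*0)/3 = 3 + (115 - 1*0)/3 = 3 + (115 + 0)/3 = 3 + (1/3)*115 = 3 + 115/3 = 124/3 ≈ 41.333)
329 + l = 329 + 124/3 = 1111/3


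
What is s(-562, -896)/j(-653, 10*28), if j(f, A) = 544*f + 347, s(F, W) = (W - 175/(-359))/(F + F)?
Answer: -107163/47733925220 ≈ -2.2450e-6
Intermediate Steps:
s(F, W) = (175/359 + W)/(2*F) (s(F, W) = (W - 175*(-1/359))/((2*F)) = (W + 175/359)*(1/(2*F)) = (175/359 + W)*(1/(2*F)) = (175/359 + W)/(2*F))
j(f, A) = 347 + 544*f
s(-562, -896)/j(-653, 10*28) = ((1/718)*(175 + 359*(-896))/(-562))/(347 + 544*(-653)) = ((1/718)*(-1/562)*(175 - 321664))/(347 - 355232) = ((1/718)*(-1/562)*(-321489))/(-354885) = (321489/403516)*(-1/354885) = -107163/47733925220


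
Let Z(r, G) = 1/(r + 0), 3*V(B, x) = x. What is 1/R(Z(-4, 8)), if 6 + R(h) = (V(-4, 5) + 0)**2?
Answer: -9/29 ≈ -0.31034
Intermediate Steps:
V(B, x) = x/3
Z(r, G) = 1/r
R(h) = -29/9 (R(h) = -6 + ((1/3)*5 + 0)**2 = -6 + (5/3 + 0)**2 = -6 + (5/3)**2 = -6 + 25/9 = -29/9)
1/R(Z(-4, 8)) = 1/(-29/9) = -9/29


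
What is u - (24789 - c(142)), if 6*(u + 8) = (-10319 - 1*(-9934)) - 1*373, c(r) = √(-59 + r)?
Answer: -74770/3 + √83 ≈ -24914.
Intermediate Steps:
u = -403/3 (u = -8 + ((-10319 - 1*(-9934)) - 1*373)/6 = -8 + ((-10319 + 9934) - 373)/6 = -8 + (-385 - 373)/6 = -8 + (⅙)*(-758) = -8 - 379/3 = -403/3 ≈ -134.33)
u - (24789 - c(142)) = -403/3 - (24789 - √(-59 + 142)) = -403/3 - (24789 - √83) = -403/3 + (-24789 + √83) = -74770/3 + √83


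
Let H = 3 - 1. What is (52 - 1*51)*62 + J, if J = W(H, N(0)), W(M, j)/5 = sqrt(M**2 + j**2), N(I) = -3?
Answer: 62 + 5*sqrt(13) ≈ 80.028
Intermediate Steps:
H = 2
W(M, j) = 5*sqrt(M**2 + j**2)
J = 5*sqrt(13) (J = 5*sqrt(2**2 + (-3)**2) = 5*sqrt(4 + 9) = 5*sqrt(13) ≈ 18.028)
(52 - 1*51)*62 + J = (52 - 1*51)*62 + 5*sqrt(13) = (52 - 51)*62 + 5*sqrt(13) = 1*62 + 5*sqrt(13) = 62 + 5*sqrt(13)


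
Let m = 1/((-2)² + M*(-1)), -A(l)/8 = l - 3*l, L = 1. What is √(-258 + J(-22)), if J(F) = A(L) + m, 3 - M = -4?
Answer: I*√2181/3 ≈ 15.567*I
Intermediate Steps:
M = 7 (M = 3 - 1*(-4) = 3 + 4 = 7)
A(l) = 16*l (A(l) = -8*(l - 3*l) = -(-16)*l = 16*l)
m = -⅓ (m = 1/((-2)² + 7*(-1)) = 1/(4 - 7) = 1/(-3) = -⅓ ≈ -0.33333)
J(F) = 47/3 (J(F) = 16*1 - ⅓ = 16 - ⅓ = 47/3)
√(-258 + J(-22)) = √(-258 + 47/3) = √(-727/3) = I*√2181/3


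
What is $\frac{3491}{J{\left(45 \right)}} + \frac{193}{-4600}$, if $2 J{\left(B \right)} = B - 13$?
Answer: $\frac{2006939}{9200} \approx 218.15$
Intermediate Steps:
$J{\left(B \right)} = - \frac{13}{2} + \frac{B}{2}$ ($J{\left(B \right)} = \frac{B - 13}{2} = \frac{-13 + B}{2} = - \frac{13}{2} + \frac{B}{2}$)
$\frac{3491}{J{\left(45 \right)}} + \frac{193}{-4600} = \frac{3491}{- \frac{13}{2} + \frac{1}{2} \cdot 45} + \frac{193}{-4600} = \frac{3491}{- \frac{13}{2} + \frac{45}{2}} + 193 \left(- \frac{1}{4600}\right) = \frac{3491}{16} - \frac{193}{4600} = \frac{2006939}{9200}$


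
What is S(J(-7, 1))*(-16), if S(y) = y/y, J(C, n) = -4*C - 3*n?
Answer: -16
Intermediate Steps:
S(y) = 1
S(J(-7, 1))*(-16) = 1*(-16) = -16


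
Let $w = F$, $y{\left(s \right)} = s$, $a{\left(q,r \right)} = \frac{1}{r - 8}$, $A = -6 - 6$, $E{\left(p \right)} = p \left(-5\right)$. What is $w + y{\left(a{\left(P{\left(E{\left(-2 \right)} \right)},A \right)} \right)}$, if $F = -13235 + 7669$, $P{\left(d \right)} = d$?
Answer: $- \frac{111321}{20} \approx -5566.0$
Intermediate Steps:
$E{\left(p \right)} = - 5 p$
$A = -12$ ($A = -6 - 6 = -12$)
$a{\left(q,r \right)} = \frac{1}{-8 + r}$
$F = -5566$
$w = -5566$
$w + y{\left(a{\left(P{\left(E{\left(-2 \right)} \right)},A \right)} \right)} = -5566 + \frac{1}{-8 - 12} = -5566 + \frac{1}{-20} = -5566 - \frac{1}{20} = - \frac{111321}{20}$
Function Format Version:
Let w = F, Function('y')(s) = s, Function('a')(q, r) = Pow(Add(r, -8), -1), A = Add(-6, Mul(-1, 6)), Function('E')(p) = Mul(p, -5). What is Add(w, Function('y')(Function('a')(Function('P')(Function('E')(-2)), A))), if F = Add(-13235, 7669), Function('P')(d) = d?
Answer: Rational(-111321, 20) ≈ -5566.0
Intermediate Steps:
Function('E')(p) = Mul(-5, p)
A = -12 (A = Add(-6, -6) = -12)
Function('a')(q, r) = Pow(Add(-8, r), -1)
F = -5566
w = -5566
Add(w, Function('y')(Function('a')(Function('P')(Function('E')(-2)), A))) = Add(-5566, Pow(Add(-8, -12), -1)) = Add(-5566, Pow(-20, -1)) = Add(-5566, Rational(-1, 20)) = Rational(-111321, 20)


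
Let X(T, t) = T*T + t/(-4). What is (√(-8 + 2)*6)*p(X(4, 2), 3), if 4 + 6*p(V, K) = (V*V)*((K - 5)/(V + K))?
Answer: -1109*I*√6/37 ≈ -73.418*I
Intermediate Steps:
X(T, t) = T² - t/4 (X(T, t) = T² + t*(-¼) = T² - t/4)
p(V, K) = -⅔ + V²*(-5 + K)/(6*(K + V)) (p(V, K) = -⅔ + ((V*V)*((K - 5)/(V + K)))/6 = -⅔ + (V²*((-5 + K)/(K + V)))/6 = -⅔ + (V²*(-5 + K)/(K + V))/6 = -⅔ + V²*(-5 + K)/(6*(K + V)))
(√(-8 + 2)*6)*p(X(4, 2), 3) = (√(-8 + 2)*6)*((-5*(4² - ¼*2)² - 4*3 - 4*(4² - ¼*2) + 3*(4² - ¼*2)²)/(6*(3 + (4² - ¼*2)))) = (√(-6)*6)*((-5*(16 - ½)² - 12 - 4*(16 - ½) + 3*(16 - ½)²)/(6*(3 + (16 - ½)))) = ((I*√6)*6)*((-5*(31/2)² - 12 - 4*31/2 + 3*(31/2)²)/(6*(3 + 31/2))) = (6*I*√6)*((-5*961/4 - 12 - 62 + 3*(961/4))/(6*(37/2))) = (6*I*√6)*((⅙)*(2/37)*(-4805/4 - 12 - 62 + 2883/4)) = (6*I*√6)*((⅙)*(2/37)*(-1109/2)) = (6*I*√6)*(-1109/222) = -1109*I*√6/37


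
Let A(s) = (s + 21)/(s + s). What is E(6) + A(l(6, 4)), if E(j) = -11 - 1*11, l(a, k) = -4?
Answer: -193/8 ≈ -24.125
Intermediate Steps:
A(s) = (21 + s)/(2*s) (A(s) = (21 + s)/((2*s)) = (21 + s)*(1/(2*s)) = (21 + s)/(2*s))
E(j) = -22 (E(j) = -11 - 11 = -22)
E(6) + A(l(6, 4)) = -22 + (½)*(21 - 4)/(-4) = -22 + (½)*(-¼)*17 = -22 - 17/8 = -193/8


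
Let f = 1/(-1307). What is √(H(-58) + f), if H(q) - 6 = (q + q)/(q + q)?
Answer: 2*√2989109/1307 ≈ 2.6456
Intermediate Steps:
f = -1/1307 ≈ -0.00076511
H(q) = 7 (H(q) = 6 + (q + q)/(q + q) = 6 + (2*q)/((2*q)) = 6 + (2*q)*(1/(2*q)) = 6 + 1 = 7)
√(H(-58) + f) = √(7 - 1/1307) = √(9148/1307) = 2*√2989109/1307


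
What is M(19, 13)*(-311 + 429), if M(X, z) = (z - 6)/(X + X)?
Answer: 413/19 ≈ 21.737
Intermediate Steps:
M(X, z) = (-6 + z)/(2*X) (M(X, z) = (-6 + z)/((2*X)) = (-6 + z)*(1/(2*X)) = (-6 + z)/(2*X))
M(19, 13)*(-311 + 429) = ((½)*(-6 + 13)/19)*(-311 + 429) = ((½)*(1/19)*7)*118 = (7/38)*118 = 413/19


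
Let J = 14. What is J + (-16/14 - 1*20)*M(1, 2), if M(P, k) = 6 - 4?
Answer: -198/7 ≈ -28.286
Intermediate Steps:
M(P, k) = 2
J + (-16/14 - 1*20)*M(1, 2) = 14 + (-16/14 - 1*20)*2 = 14 + (-16*1/14 - 20)*2 = 14 + (-8/7 - 20)*2 = 14 - 148/7*2 = 14 - 296/7 = -198/7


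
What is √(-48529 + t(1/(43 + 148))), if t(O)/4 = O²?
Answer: 3*I*√196709605/191 ≈ 220.29*I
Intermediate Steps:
t(O) = 4*O²
√(-48529 + t(1/(43 + 148))) = √(-48529 + 4*(1/(43 + 148))²) = √(-48529 + 4*(1/191)²) = √(-48529 + 4*(1/36481)) = √(-48529 + 4/36481) = √(-1770386445/36481) = 3*I*√196709605/191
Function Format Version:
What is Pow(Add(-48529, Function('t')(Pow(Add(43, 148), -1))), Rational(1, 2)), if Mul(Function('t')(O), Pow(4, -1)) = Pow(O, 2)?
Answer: Mul(Rational(3, 191), I, Pow(196709605, Rational(1, 2))) ≈ Mul(220.29, I)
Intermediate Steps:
Function('t')(O) = Mul(4, Pow(O, 2))
Pow(Add(-48529, Function('t')(Pow(Add(43, 148), -1))), Rational(1, 2)) = Pow(Add(-48529, Mul(4, Pow(Pow(Add(43, 148), -1), 2))), Rational(1, 2)) = Pow(Add(-48529, Mul(4, Pow(Pow(191, -1), 2))), Rational(1, 2)) = Pow(Add(-48529, Mul(4, Pow(Rational(1, 191), 2))), Rational(1, 2)) = Pow(Add(-48529, Mul(4, Rational(1, 36481))), Rational(1, 2)) = Pow(Add(-48529, Rational(4, 36481)), Rational(1, 2)) = Pow(Rational(-1770386445, 36481), Rational(1, 2)) = Mul(Rational(3, 191), I, Pow(196709605, Rational(1, 2)))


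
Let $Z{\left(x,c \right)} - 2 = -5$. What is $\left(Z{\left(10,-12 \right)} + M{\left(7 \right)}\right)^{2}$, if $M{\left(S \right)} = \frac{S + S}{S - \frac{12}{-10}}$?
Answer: $\frac{2809}{1681} \approx 1.671$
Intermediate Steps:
$Z{\left(x,c \right)} = -3$ ($Z{\left(x,c \right)} = 2 - 5 = -3$)
$M{\left(S \right)} = \frac{2 S}{\frac{6}{5} + S}$ ($M{\left(S \right)} = \frac{2 S}{S - - \frac{6}{5}} = \frac{2 S}{S + \frac{6}{5}} = \frac{2 S}{\frac{6}{5} + S}$)
$\left(Z{\left(10,-12 \right)} + M{\left(7 \right)}\right)^{2} = \left(-3 + 10 \cdot 7 \frac{1}{6 + 5 \cdot 7}\right)^{2} = \left(-3 + 10 \cdot 7 \frac{1}{6 + 35}\right)^{2} = \left(-3 + 10 \cdot 7 \cdot \frac{1}{41}\right)^{2} = \left(-3 + \frac{70}{41}\right)^{2} = \left(- \frac{53}{41}\right)^{2} = \frac{2809}{1681}$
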